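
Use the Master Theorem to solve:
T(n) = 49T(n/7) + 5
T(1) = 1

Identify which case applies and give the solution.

a=49, b=7, f(n)=5. log_7(49) = 2. Since c=0 < 2, Case 1 applies: T(n) = Θ(n^log_b(a)) = O(n^2).

Answer: O(n^2) - Case 1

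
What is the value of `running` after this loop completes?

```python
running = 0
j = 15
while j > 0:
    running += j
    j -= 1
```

Sum 15 down to 1
`running` takes the values: 0 → 15 → 29 → 42 → 54 → 65 → 75 → 84 → 92 → 99 → 105 → 110 → 114 → 117 → 119 → 120

Answer: 120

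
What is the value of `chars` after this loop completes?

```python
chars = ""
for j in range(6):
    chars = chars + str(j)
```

Concatenate digits 0 to 5
`chars` takes the values: "" → "0" → "01" → "012" → "0123" → "01234" → "012345"

Answer: "012345"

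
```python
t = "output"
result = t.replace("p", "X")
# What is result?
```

Trace:
`t = "output"` → t = 'output'
`result = t.replace("p", "X")` → result = 'outXut'
So result = 'outXut'

Answer: 'outXut'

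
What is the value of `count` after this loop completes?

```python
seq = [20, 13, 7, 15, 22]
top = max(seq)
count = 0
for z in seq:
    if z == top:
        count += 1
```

Count of max value 22 in [20, 13, 7, 15, 22]
`count` takes the values: 0 → 1

Answer: 1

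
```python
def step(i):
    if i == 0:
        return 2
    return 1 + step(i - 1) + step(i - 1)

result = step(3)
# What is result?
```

step(i) = 1 + 2·step(i-1), step(0)=2. Closed form: (2+1)·2^3 - 1 = 23.

Answer: 23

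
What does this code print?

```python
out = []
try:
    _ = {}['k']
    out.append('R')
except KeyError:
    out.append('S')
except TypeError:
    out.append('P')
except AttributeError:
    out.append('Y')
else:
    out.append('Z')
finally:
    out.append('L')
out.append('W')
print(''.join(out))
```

Execution trace: 'S' (except KeyError) → 'L' (finally) → 'W' (after the try/except). Output: SLW

Answer: SLW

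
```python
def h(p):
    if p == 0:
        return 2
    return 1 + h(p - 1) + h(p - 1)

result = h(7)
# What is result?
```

h(p) = 1 + 2·h(p-1), h(0)=2. Closed form: (2+1)·2^7 - 1 = 383.

Answer: 383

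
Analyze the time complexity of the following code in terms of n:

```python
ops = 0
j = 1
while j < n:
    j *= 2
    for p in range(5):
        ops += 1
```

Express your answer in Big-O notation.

Each loop level contributes: log n × 1. Multiplying the contributions gives O(log n).

Answer: O(log n)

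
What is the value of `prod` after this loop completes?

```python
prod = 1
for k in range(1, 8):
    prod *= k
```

7! = 5040
`prod` takes the values: 1 → 2 → 6 → 24 → 120 → 720 → 5040

Answer: 5040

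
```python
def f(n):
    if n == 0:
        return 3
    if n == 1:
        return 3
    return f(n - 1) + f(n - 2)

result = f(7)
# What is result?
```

Build up from base cases: f(0)=3, f(1)=3, f(2)=6, f(3)=9, f(4)=15, f(5)=24, f(6)=39, ..., f(7)=63

Answer: 63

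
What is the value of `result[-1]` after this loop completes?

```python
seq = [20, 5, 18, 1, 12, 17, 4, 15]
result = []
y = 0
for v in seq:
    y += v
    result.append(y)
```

Cumulative sum ends at 92
`result` takes the values: [] → [20] → [20, 25] → [20, 25, 43] → [20, 25, 43, 44] → [20, 25, 43, 44, 56] → [20, 25, 43, 44, 56, 73] → [20, 25, 43, 44, 56, 73, 77] → [20, 25, 43, 44, 56, 73, 77, 92]
So `result[-1]` = 92

Answer: 92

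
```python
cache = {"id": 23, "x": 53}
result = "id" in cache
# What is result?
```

Trace:
`cache = {"id": 23, "x": 53}` → cache = {'id': 23, 'x': 53}
`result = "id" in cache` → result = True
So result = True

Answer: True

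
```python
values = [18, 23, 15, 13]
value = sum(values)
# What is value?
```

Trace:
`values = [18, 23, 15, 13]` → values = [18, 23, 15, 13]
`value = sum(values)` → value = 69
So value = 69

Answer: 69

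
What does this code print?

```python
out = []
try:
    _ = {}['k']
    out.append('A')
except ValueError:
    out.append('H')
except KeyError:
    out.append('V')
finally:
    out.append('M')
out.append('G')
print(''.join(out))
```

Execution trace: 'V' (except KeyError) → 'M' (finally) → 'G' (after the try/except). Output: VMG

Answer: VMG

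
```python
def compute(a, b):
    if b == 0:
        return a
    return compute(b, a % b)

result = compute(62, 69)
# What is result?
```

compute(62, 69) -> compute(69, 62) -> compute(62, 7) -> compute(7, 6) -> compute(6, 1) -> compute(1, 0) -> 1

Answer: 1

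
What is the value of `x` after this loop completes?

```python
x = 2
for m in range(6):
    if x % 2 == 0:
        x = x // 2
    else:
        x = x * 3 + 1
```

Collatz-style transformation from 2
`x` takes the values: 2 → 1 → 4 → 2 → 1 → 4 → 2

Answer: 2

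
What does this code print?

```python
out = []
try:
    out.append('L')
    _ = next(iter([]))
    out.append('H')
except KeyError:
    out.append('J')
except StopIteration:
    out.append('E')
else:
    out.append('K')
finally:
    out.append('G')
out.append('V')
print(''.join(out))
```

Execution trace: 'L' (try body) → 'E' (except StopIteration) → 'G' (finally) → 'V' (after the try/except). Output: LEGV

Answer: LEGV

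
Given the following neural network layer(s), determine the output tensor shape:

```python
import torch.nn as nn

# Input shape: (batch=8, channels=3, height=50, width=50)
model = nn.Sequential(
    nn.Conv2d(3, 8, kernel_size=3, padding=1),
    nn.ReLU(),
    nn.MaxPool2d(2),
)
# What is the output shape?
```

Input: (8, 3, 50, 50) -> after Conv2d: (8, 8, 50, 50) -> after ReLU: (8, 8, 50, 50) -> Output: (8, 8, 25, 25)

Answer: (8, 8, 25, 25)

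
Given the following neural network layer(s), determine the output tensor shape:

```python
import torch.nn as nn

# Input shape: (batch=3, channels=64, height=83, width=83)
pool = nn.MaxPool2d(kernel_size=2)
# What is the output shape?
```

Input: (3, 64, 83, 83) -> Output: (3, 64, 41, 41)

Answer: (3, 64, 41, 41)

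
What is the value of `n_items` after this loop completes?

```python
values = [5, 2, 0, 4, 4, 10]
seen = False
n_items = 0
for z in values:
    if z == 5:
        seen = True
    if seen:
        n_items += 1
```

Count elements after first 5 in [5, 2, 0, 4, 4, 10]
`n_items` takes the values: 0 → 1 → 2 → 3 → 4 → 5 → 6

Answer: 6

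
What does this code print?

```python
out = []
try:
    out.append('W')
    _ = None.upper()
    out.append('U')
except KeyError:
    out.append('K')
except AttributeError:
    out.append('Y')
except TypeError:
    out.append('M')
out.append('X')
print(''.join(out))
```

Execution trace: 'W' (try body) → 'Y' (except AttributeError) → 'X' (after the try/except). Output: WYX

Answer: WYX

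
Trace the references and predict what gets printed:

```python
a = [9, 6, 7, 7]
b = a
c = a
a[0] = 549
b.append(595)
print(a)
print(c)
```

Key concept: multiple aliases.
Step by step:
`a = [9, 6, 7, 7]` → a = [9, 6, 7, 7]
`b = a` → b = [9, 6, 7, 7] (same object as a)
`c = a` → c = [9, 6, 7, 7] (same object as a, b)
`a[0] = 549` → a = [549, 6, 7, 7] (same object as b, c); b = [549, 6, 7, 7] (same object as a, c); c = [549, 6, 7, 7] (same object as a, b)
`b.append(595)` → a = [549, 6, 7, 7, 595] (same object as b, c); b = [549, 6, 7, 7, 595] (same object as a, c); c = [549, 6, 7, 7, 595] (same object as a, b)
`print(a)` → prints [549, 6, 7, 7, 595]
`print(c)` → prints [549, 6, 7, 7, 595]

Answer:
[549, 6, 7, 7, 595]
[549, 6, 7, 7, 595]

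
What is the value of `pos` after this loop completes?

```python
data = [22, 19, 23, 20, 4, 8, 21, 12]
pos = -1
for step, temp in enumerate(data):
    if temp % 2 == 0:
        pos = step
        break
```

First even number index in [22, 19, 23, 20, 4, 8, 21, 12]
`pos` takes the values: -1 → 0

Answer: 0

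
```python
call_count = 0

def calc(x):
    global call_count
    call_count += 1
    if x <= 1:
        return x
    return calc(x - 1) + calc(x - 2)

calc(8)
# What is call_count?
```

Calls(x) = 1 + Calls(x-1) + Calls(x-2); Calls(0)=Calls(1)=1. For x=8 this gives 67.

Answer: 67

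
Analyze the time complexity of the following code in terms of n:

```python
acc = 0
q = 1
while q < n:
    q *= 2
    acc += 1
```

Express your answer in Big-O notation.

Each loop level contributes: log n. Multiplying the contributions gives O(log n).

Answer: O(log n)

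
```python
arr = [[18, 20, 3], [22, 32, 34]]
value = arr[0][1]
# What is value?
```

Trace:
`arr = [[18, 20, 3], [22, 32, 34]]` → arr = [[18, 20, 3], [22, 32, 34]]
`value = arr[0][1]` → value = 20
So value = 20

Answer: 20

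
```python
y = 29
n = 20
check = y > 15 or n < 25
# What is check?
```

Trace:
`y = 29` → y = 29
`n = 20` → n = 20
`check = y > 15 or n < 25` → check = True
So check = True

Answer: True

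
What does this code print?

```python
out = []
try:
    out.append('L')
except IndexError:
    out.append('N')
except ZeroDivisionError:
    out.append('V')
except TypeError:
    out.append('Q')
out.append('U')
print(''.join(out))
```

Execution trace: 'L' (try body, no exception) → 'U' (after the try/except). Output: LU

Answer: LU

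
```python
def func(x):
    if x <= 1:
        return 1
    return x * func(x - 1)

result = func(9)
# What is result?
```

func(9) = 9 * 8 * 7 * 6 * 5 * 4 * 3 * 2 * 1 = 362880

Answer: 362880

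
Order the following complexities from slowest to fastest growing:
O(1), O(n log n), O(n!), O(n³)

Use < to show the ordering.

Ordered by growth rate: O(1) < O(n log n) < O(n³) < O(n!)

Answer: O(1) < O(n log n) < O(n³) < O(n!)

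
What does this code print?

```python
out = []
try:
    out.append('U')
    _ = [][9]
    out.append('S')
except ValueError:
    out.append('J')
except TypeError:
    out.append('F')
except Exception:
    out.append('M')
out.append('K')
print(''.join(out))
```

Execution trace: 'U' (try body) → 'M' (except Exception) → 'K' (after the try/except). Output: UMK

Answer: UMK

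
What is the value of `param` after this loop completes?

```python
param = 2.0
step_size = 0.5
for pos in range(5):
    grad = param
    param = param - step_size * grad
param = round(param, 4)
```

Gradient descent: w = 2.0 * (1 - 0.5)^5
`param` takes the values: 2.0 → 1.0 → 0.5 → 0.25 → 0.125 → 0.0625

Answer: 0.0625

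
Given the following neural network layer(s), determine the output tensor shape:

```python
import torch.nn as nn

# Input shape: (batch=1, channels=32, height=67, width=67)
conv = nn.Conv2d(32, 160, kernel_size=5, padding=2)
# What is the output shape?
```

Input: (1, 32, 67, 67) -> Output: (1, 160, 67, 67)

Answer: (1, 160, 67, 67)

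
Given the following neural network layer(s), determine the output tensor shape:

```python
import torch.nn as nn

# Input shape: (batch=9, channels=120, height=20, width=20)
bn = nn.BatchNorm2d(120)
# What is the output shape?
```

Input: (9, 120, 20, 20) -> Output: (9, 120, 20, 20)

Answer: (9, 120, 20, 20)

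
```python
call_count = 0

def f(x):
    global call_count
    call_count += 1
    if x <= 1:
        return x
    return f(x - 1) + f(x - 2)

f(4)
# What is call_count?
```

Calls(x) = 1 + Calls(x-1) + Calls(x-2); Calls(0)=Calls(1)=1. For x=4 this gives 9.

Answer: 9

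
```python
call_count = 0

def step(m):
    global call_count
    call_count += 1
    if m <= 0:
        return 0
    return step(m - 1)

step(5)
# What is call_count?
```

Linear recursion stepping by 1: 6 calls from m=5 down to ≤0.

Answer: 6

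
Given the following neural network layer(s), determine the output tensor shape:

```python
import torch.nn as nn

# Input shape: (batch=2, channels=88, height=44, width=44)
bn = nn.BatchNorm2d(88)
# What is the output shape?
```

Input: (2, 88, 44, 44) -> Output: (2, 88, 44, 44)

Answer: (2, 88, 44, 44)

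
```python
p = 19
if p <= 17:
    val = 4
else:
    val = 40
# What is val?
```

Trace:
`p = 19` → p = 19
`if p <= 17: ...` → p <= 17 is False, take else branch → val = 40
So val = 40

Answer: 40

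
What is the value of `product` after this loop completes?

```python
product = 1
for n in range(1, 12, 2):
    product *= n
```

Product of 1, 3, 5, ... up to 11
`product` takes the values: 1 → 3 → 15 → 105 → 945 → 10395

Answer: 10395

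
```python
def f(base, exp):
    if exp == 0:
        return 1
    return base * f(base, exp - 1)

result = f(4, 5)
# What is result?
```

f(4, 5) = 4 * 4 * 4 * 4 * 4 = 1024

Answer: 1024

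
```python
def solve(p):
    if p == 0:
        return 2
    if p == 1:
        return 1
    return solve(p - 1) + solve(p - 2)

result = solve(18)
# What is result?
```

Build up from base cases: solve(0)=2, solve(1)=1, solve(2)=3, solve(3)=4, solve(4)=7, solve(5)=11, solve(6)=18, ..., solve(18)=5778

Answer: 5778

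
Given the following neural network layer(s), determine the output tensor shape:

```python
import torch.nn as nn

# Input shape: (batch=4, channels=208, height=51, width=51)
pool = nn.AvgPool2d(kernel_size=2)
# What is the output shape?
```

Input: (4, 208, 51, 51) -> Output: (4, 208, 25, 25)

Answer: (4, 208, 25, 25)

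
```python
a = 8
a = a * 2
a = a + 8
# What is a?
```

Trace:
`a = 8` → a = 8
`a = a * 2` → a = 16
`a = a + 8` → a = 24
So a = 24

Answer: 24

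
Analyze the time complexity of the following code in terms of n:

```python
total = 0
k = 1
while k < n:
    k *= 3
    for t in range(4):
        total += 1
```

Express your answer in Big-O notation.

Each loop level contributes: log n × 1. Multiplying the contributions gives O(log n).

Answer: O(log n)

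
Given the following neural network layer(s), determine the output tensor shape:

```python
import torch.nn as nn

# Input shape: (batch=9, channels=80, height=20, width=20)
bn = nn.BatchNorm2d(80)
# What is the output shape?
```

Input: (9, 80, 20, 20) -> Output: (9, 80, 20, 20)

Answer: (9, 80, 20, 20)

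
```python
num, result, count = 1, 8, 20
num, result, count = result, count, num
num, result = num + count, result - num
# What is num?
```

Trace:
`num, result, count = 1, 8, 20` → num = 1; result = 8; count = 20
`num, result, count = result, count, num` → num = 8; result = 20; count = 1
`num, result = num + count, result - num` → num = 9; result = 12
So num = 9

Answer: 9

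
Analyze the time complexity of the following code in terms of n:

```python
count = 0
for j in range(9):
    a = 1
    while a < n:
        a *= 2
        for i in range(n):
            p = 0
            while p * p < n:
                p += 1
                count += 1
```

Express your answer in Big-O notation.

Each loop level contributes: 1 × log n × n × √n. Multiplying the contributions gives O(n√n log n).

Answer: O(n√n log n)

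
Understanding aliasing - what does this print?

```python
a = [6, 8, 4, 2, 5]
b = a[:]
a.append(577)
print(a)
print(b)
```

Key concept: slice [:] creates copy.
Step by step:
`a = [6, 8, 4, 2, 5]` → a = [6, 8, 4, 2, 5]
`b = a[:]` → b = [6, 8, 4, 2, 5]
`a.append(577)` → a = [6, 8, 4, 2, 5, 577]
`print(a)` → prints [6, 8, 4, 2, 5, 577]
`print(b)` → prints [6, 8, 4, 2, 5]

Answer:
[6, 8, 4, 2, 5, 577]
[6, 8, 4, 2, 5]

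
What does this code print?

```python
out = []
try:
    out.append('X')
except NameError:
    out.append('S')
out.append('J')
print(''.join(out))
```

Execution trace: 'X' (try body, no exception) → 'J' (after the try/except). Output: XJ

Answer: XJ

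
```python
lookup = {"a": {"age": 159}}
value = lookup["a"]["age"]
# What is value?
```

Trace:
`lookup = {"a": {"age": 159}}` → lookup = {'a': {'age': 159}}
`value = lookup["a"]["age"]` → value = 159
So value = 159

Answer: 159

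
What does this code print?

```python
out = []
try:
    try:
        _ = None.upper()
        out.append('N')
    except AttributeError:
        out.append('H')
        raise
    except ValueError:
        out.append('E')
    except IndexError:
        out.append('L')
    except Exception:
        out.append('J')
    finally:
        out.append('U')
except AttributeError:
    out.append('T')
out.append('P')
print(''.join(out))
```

Execution trace: 'H' (inner except AttributeError) → 'U' (inner finally) → 'T' (outer except AttributeError) → 'P' (after the try/except). Output: HUTP

Answer: HUTP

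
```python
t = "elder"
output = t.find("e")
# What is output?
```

Trace:
`t = "elder"` → t = 'elder'
`output = t.find("e")` → output = 0
So output = 0

Answer: 0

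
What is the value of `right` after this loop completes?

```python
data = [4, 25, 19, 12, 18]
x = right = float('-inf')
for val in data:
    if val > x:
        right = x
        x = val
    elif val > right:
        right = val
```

Second largest (with repeats) in [4, 25, 19, 12, 18]
`right` takes the values: -inf → 4 → 19

Answer: 19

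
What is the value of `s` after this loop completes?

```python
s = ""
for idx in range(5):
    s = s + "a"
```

Repeat 'a' 5 times
`s` takes the values: "" → "a" → "aa" → "aaa" → "aaaa" → "aaaaa"

Answer: "aaaaa"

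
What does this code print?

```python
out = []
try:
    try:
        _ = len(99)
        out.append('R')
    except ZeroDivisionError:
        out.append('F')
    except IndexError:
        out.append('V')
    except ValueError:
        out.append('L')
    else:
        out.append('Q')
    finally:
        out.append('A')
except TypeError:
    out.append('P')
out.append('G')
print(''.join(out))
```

Execution trace: 'A' (finally) → 'P' (outer except TypeError) → 'G' (after the try/except). Output: APG

Answer: APG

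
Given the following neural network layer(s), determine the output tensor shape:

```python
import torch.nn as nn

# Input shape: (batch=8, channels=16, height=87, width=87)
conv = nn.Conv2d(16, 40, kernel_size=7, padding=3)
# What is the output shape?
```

Input: (8, 16, 87, 87) -> Output: (8, 40, 87, 87)

Answer: (8, 40, 87, 87)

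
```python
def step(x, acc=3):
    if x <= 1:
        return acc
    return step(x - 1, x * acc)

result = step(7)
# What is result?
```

Accumulator trace (n, acc): (7, 3) -> (6, 21) -> (5, 126) -> (4, 630) -> (3, 2520) -> (2, 7560) -> (1, 15120) -> return 15120

Answer: 15120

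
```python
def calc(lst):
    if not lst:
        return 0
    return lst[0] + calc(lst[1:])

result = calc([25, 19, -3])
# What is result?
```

25 + 19 + (-3) + 0 = 41

Answer: 41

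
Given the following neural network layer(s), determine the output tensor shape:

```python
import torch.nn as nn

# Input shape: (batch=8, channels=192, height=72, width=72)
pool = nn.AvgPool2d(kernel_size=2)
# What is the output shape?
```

Input: (8, 192, 72, 72) -> Output: (8, 192, 36, 36)

Answer: (8, 192, 36, 36)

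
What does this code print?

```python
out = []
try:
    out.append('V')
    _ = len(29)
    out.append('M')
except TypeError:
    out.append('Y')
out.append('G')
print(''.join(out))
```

Execution trace: 'V' (try body) → 'Y' (except TypeError) → 'G' (after the try/except). Output: VYG

Answer: VYG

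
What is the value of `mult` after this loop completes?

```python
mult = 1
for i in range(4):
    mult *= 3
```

3^4 = 81
`mult` takes the values: 1 → 3 → 9 → 27 → 81

Answer: 81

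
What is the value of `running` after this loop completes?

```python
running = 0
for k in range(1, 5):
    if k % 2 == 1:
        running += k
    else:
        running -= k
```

Add odd, subtract even
`running` takes the values: 0 → 1 → -1 → 2 → -2

Answer: -2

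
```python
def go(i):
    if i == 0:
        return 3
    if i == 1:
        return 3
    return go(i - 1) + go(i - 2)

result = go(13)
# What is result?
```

Build up from base cases: go(0)=3, go(1)=3, go(2)=6, go(3)=9, go(4)=15, go(5)=24, go(6)=39, ..., go(13)=1131

Answer: 1131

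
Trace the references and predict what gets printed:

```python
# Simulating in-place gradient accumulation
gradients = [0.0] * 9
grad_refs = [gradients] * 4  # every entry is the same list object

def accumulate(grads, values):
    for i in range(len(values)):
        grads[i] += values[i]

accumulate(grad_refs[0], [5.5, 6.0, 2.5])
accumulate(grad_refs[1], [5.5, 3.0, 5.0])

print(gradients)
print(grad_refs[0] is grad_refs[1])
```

Key concept: gradient accumulation aliasing.
Step by step:
`gradients = [0.0] * 9` → gradients = [0.0, 0.0, 0.0, 0.0, 0.0, 0.0, 0.0, 0.0, 0.0]
`grad_refs = [gradients] * 4` → grad_refs = [[0.0, 0.0, 0.0, 0.0, 0.0, 0.0, 0.0, 0.0, 0.0], [0.0, 0.0, 0.0, 0.0, 0.0, 0.0, 0.0, 0.0, 0.0], [0.0, 0.0, 0.0, 0.0, 0.0, 0.0, 0.0, 0.0, 0.0], [0.0, 0.0, 0.0, 0.0, 0.0, 0.0, 0.0, 0.0, 0.0]]
`accumulate(grad_refs[0], [5.5, 6.0, 2.5])` → gradients = [5.5, 6.0, 2.5, 0.0, 0.0, 0.0, 0.0, 0.0, 0.0]; grad_refs = [[5.5, 6.0, 2.5, 0.0, 0.0, 0.0, 0.0, 0.0, 0.0], [5.5, 6.0, 2.5, 0.0, 0.0, 0.0, 0.0, 0.0, 0.0], [5.5, 6.0, 2.5, 0.0, 0.0, 0.0, 0.0, 0.0, 0.0], [5.5, 6.0, 2.5, 0.0, 0.0, 0.0, 0.0, 0.0, 0.0]]
`accumulate(grad_refs[1], [5.5, 3.0, 5.0])` → gradients = [11.0, 9.0, 7.5, 0.0, 0.0, 0.0, 0.0, 0.0, 0.0]; grad_refs = [[11.0, 9.0, 7.5, 0.0, 0.0, 0.0, 0.0, 0.0, 0.0], [11.0, 9.0, 7.5, 0.0, 0.0, 0.0, 0.0, 0.0, 0.0], [11.0, 9.0, 7.5, 0.0, 0.0, 0.0, 0.0, 0.0, 0.0], [11.0, 9.0, 7.5, 0.0, 0.0, 0.0, 0.0, 0.0, 0.0]]
`print(gradients)` → prints [11.0, 9.0, 7.5, 0.0, 0.0, 0.0, 0.0, 0.0, 0.0]
`print(grad_refs[0] is grad_refs[1])` → prints True

Answer:
[11.0, 9.0, 7.5, 0.0, 0.0, 0.0, 0.0, 0.0, 0.0]
True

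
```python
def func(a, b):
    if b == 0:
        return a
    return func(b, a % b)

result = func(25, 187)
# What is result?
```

func(25, 187) -> func(187, 25) -> func(25, 12) -> func(12, 1) -> func(1, 0) -> 1

Answer: 1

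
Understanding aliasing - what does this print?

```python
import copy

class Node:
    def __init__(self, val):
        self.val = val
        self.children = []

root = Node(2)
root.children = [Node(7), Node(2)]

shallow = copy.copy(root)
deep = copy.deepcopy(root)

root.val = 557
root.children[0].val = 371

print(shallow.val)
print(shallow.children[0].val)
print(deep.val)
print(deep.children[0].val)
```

Key concept: deep copy with custom objects.
Step by step:
`root = Node(2)` → root = Node(val=2, children=[])
`root.children = [Node(7), Node(2)]` → root = Node(val=2, children=[Node(val=7, children=[]), Node(val=2, children=[])])
`shallow = copy.copy(root)` → shallow = Node(val=2, children=[Node(val=7, children=[]), Node(val=2, children=[])])
`deep = copy.deepcopy(root)` → deep = Node(val=2, children=[Node(val=7, children=[]), Node(val=2, children=[])])
`root.val = 557` → root = Node(val=557, children=[Node(val=7, children=[]), Node(val=2, children=[])])
`root.children[0].val = 371` → root = Node(val=557, children=[Node(val=371, children=[]), Node(val=2, children=[])]); shallow = Node(val=2, children=[Node(val=371, children=[]), Node(val=2, children=[])])
`print(shallow.val)` → prints 2
`print(shallow.children[0].val)` → prints 371
`print(deep.val)` → prints 2
`print(deep.children[0].val)` → prints 7

Answer:
2
371
2
7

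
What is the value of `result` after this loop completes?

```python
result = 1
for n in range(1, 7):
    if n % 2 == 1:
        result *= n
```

Product of odd numbers 1 to 6
`result` takes the values: 1 → 3 → 15

Answer: 15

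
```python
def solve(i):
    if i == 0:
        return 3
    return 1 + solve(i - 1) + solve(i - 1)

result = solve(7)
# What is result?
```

solve(i) = 1 + 2·solve(i-1), solve(0)=3. Closed form: (3+1)·2^7 - 1 = 511.

Answer: 511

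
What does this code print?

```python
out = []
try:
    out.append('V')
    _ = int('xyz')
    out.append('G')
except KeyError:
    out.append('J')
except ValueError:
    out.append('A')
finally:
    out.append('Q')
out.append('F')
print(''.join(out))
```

Execution trace: 'V' (try body) → 'A' (except ValueError) → 'Q' (finally) → 'F' (after the try/except). Output: VAQF

Answer: VAQF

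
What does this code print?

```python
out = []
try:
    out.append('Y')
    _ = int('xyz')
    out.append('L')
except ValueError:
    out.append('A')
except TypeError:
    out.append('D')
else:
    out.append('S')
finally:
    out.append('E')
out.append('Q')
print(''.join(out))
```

Execution trace: 'Y' (try body) → 'A' (except ValueError) → 'E' (finally) → 'Q' (after the try/except). Output: YAEQ

Answer: YAEQ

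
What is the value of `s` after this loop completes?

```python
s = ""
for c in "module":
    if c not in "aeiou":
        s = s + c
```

Remove vowels from 'module'
`s` takes the values: "" → "m" → "md" → "mdl"

Answer: "mdl"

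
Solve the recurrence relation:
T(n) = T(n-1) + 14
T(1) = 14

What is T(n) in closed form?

Unrolling: T(n) = T(1) + 14·(n-1) = 14 + 14(n-1) = 14n.

Answer: T(n) = 14n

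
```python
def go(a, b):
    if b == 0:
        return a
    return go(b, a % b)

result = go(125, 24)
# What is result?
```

go(125, 24) -> go(24, 5) -> go(5, 4) -> go(4, 1) -> go(1, 0) -> 1

Answer: 1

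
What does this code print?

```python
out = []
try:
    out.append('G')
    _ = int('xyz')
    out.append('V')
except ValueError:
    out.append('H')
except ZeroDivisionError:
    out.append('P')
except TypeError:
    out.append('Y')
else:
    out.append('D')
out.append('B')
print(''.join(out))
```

Execution trace: 'G' (try body) → 'H' (except ValueError) → 'B' (after the try/except). Output: GHB

Answer: GHB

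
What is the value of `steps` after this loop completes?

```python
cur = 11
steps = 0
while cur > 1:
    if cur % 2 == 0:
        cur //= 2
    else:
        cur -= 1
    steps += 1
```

Steps to reduce 11 to 1
`steps` takes the values: 0 → 1 → 2 → 3 → 4 → 5

Answer: 5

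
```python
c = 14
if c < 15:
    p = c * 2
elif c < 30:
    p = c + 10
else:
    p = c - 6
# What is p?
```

Trace:
`c = 14` → c = 14
`if c < 15: ...` → c < 15 is True → p = 28
So p = 28

Answer: 28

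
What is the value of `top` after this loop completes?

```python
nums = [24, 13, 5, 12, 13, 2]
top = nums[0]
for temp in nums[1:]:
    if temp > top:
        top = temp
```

Maximum of [24, 13, 5, 12, 13, 2]
`top` takes the values: 24

Answer: 24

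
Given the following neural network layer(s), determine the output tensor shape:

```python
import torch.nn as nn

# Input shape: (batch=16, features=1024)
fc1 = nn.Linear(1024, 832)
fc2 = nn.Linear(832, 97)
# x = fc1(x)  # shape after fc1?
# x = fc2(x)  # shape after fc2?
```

Input: (16, 1024) -> after fc1: (16, 832) -> Output: (16, 97)

Answer: (16, 97)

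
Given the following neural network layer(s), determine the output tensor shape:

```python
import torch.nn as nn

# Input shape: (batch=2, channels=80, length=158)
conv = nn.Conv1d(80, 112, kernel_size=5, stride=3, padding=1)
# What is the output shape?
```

Input: (2, 80, 158) -> Output: (2, 112, 52)

Answer: (2, 112, 52)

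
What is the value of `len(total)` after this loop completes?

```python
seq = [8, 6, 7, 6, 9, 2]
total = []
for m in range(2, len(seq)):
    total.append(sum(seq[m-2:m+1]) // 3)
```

Number of 3-element averages
`total` takes the values: [] → [7] → [7, 6] → [7, 6, 7] → [7, 6, 7, 5]
So `len(total)` = 4

Answer: 4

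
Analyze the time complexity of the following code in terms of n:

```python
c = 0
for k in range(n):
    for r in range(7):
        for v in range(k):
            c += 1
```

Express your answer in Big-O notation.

Each loop level contributes: n × 1 × n. Multiplying the contributions gives O(n^2).

Answer: O(n^2)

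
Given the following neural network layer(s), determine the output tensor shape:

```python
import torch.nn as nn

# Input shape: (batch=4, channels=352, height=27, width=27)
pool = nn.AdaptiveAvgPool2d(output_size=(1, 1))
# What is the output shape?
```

Input: (4, 352, 27, 27) -> Output: (4, 352, 1, 1)

Answer: (4, 352, 1, 1)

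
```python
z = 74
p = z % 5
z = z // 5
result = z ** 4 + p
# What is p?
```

Trace:
`z = 74` → z = 74
`p = z % 5` → p = 4
`z = z // 5` → z = 14
`result = z ** 4 + p` → result = 38420
So p = 4

Answer: 4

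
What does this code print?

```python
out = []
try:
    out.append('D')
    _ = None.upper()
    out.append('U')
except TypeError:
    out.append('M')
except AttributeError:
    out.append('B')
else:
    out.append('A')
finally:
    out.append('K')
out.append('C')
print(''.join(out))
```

Execution trace: 'D' (try body) → 'B' (except AttributeError) → 'K' (finally) → 'C' (after the try/except). Output: DBKC

Answer: DBKC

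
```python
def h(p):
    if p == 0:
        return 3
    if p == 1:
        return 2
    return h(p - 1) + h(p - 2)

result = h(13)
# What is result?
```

Build up from base cases: h(0)=3, h(1)=2, h(2)=5, h(3)=7, h(4)=12, h(5)=19, h(6)=31, ..., h(13)=898

Answer: 898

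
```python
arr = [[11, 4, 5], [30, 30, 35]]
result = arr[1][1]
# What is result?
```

Trace:
`arr = [[11, 4, 5], [30, 30, 35]]` → arr = [[11, 4, 5], [30, 30, 35]]
`result = arr[1][1]` → result = 30
So result = 30

Answer: 30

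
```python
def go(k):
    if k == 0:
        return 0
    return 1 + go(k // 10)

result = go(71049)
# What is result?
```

Count of digits of 71049: 5

Answer: 5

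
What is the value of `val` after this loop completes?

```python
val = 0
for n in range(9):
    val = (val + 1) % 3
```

Increment mod 3, 9 times = 0
`val` takes the values: 0 → 1 → 2 → 0 → 1 → 2 → 0 → 1 → 2 → 0

Answer: 0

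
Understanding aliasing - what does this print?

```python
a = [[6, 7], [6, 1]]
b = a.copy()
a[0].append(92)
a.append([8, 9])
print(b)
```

Key concept: shallow copy with nested lists.
Step by step:
`a = [[6, 7], [6, 1]]` → a = [[6, 7], [6, 1]]
`b = a.copy()` → b = [[6, 7], [6, 1]]
`a[0].append(92)` → a = [[6, 7, 92], [6, 1]]; b = [[6, 7, 92], [6, 1]]
`a.append([8, 9])` → a = [[6, 7, 92], [6, 1], [8, 9]]
`print(b)` → prints [[6, 7, 92], [6, 1]]

Answer: [[6, 7, 92], [6, 1]]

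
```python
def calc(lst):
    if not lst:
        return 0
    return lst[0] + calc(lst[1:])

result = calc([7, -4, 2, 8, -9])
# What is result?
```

7 + (-4) + 2 + 8 + (-9) + 0 = 4

Answer: 4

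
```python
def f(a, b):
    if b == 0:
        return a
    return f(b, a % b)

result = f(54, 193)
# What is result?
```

f(54, 193) -> f(193, 54) -> f(54, 31) -> f(31, 23) -> f(23, 8) -> f(8, 7) -> f(7, 1) -> f(1, 0) -> 1

Answer: 1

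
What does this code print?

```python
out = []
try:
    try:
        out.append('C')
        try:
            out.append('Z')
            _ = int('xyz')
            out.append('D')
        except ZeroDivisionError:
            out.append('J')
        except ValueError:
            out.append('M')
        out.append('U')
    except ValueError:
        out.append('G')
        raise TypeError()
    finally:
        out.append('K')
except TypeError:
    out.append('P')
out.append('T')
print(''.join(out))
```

Execution trace: 'C' (try body) → 'Z' (inner try body) → 'M' (inner except ValueError) → 'U' (try body, no exception) → 'K' (finally) → 'T' (after the try/except). Output: CZMUKT

Answer: CZMUKT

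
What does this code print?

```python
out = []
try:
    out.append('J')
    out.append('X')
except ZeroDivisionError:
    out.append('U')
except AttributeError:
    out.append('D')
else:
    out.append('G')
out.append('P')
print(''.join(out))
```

Execution trace: 'J' (try body) → 'X' (try body, no exception) → 'G' (else) → 'P' (after the try/except). Output: JXGP

Answer: JXGP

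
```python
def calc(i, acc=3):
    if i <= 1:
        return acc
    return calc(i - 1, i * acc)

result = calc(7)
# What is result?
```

Accumulator trace (n, acc): (7, 3) -> (6, 21) -> (5, 126) -> (4, 630) -> (3, 2520) -> (2, 7560) -> (1, 15120) -> return 15120

Answer: 15120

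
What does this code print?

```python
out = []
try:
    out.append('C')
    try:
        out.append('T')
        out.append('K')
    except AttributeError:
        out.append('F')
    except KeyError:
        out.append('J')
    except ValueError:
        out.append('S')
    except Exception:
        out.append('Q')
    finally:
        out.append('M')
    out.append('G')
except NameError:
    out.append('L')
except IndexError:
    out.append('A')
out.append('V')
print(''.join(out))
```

Execution trace: 'C' (try body) → 'T' (inner try body) → 'K' (inner try body, no exception) → 'M' (inner finally) → 'G' (try body, no exception) → 'V' (after the try/except). Output: CTKMGV

Answer: CTKMGV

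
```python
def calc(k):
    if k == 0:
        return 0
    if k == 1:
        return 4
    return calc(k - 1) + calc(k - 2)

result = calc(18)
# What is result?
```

Build up from base cases: calc(0)=0, calc(1)=4, calc(2)=4, calc(3)=8, calc(4)=12, calc(5)=20, calc(6)=32, ..., calc(18)=10336

Answer: 10336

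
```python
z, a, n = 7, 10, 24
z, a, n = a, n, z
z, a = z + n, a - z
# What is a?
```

Trace:
`z, a, n = 7, 10, 24` → z = 7; a = 10; n = 24
`z, a, n = a, n, z` → z = 10; a = 24; n = 7
`z, a = z + n, a - z` → z = 17; a = 14
So a = 14

Answer: 14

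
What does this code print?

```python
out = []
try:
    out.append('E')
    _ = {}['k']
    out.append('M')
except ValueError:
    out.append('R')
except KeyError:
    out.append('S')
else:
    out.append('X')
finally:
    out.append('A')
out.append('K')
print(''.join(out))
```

Execution trace: 'E' (try body) → 'S' (except KeyError) → 'A' (finally) → 'K' (after the try/except). Output: ESAK

Answer: ESAK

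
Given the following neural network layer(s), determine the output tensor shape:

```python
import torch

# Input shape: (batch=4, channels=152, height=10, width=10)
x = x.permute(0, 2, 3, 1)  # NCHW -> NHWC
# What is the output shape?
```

Input: (4, 152, 10, 10) -> Output: (4, 10, 10, 152)

Answer: (4, 10, 10, 152)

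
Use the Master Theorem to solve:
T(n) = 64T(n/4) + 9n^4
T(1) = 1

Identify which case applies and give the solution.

a=64, b=4, f(n)=9n^4. log_4(64) = 3. Since c=4 > 3 and the regularity condition holds (64(n/4)^4 = (64/4^4)n^4 with 64/4^4 < 1), Case 3 applies: T(n) = Θ(f(n)) = O(n^4).

Answer: O(n^4) - Case 3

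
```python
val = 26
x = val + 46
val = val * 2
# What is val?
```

Trace:
`val = 26` → val = 26
`x = val + 46` → x = 72
`val = val * 2` → val = 52
So val = 52

Answer: 52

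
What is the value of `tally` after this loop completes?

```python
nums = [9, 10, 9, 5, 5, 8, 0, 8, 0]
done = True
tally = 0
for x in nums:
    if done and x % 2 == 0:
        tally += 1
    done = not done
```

Count even values at even positions
`tally` takes the values: 0 → 1 → 2

Answer: 2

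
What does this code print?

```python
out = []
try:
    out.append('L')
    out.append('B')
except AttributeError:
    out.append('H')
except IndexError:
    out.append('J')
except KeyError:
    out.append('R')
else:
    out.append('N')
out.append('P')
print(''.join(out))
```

Execution trace: 'L' (try body) → 'B' (try body, no exception) → 'N' (else) → 'P' (after the try/except). Output: LBNP

Answer: LBNP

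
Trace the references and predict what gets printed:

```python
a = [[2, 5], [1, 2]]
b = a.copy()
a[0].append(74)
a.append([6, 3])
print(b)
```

Key concept: shallow copy with nested lists.
Step by step:
`a = [[2, 5], [1, 2]]` → a = [[2, 5], [1, 2]]
`b = a.copy()` → b = [[2, 5], [1, 2]]
`a[0].append(74)` → a = [[2, 5, 74], [1, 2]]; b = [[2, 5, 74], [1, 2]]
`a.append([6, 3])` → a = [[2, 5, 74], [1, 2], [6, 3]]
`print(b)` → prints [[2, 5, 74], [1, 2]]

Answer: [[2, 5, 74], [1, 2]]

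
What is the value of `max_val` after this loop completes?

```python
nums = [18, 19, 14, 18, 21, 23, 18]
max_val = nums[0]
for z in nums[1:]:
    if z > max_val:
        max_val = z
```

Maximum of [18, 19, 14, 18, 21, 23, 18]
`max_val` takes the values: 18 → 19 → 21 → 23

Answer: 23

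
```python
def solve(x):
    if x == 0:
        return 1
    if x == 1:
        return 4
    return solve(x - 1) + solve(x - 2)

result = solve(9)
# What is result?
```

Build up from base cases: solve(0)=1, solve(1)=4, solve(2)=5, solve(3)=9, solve(4)=14, solve(5)=23, solve(6)=37, ..., solve(9)=157

Answer: 157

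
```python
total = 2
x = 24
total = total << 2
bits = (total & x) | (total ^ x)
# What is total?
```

Trace:
`total = 2` → total = 2
`x = 24` → x = 24
`total = total << 2` → total = 8
`bits = (total & x) | (total ^ x)` → bits = 24
So total = 8

Answer: 8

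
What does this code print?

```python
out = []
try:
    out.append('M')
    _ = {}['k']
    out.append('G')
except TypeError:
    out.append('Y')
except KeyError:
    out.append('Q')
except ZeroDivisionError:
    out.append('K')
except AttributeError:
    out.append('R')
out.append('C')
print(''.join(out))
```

Execution trace: 'M' (try body) → 'Q' (except KeyError) → 'C' (after the try/except). Output: MQC

Answer: MQC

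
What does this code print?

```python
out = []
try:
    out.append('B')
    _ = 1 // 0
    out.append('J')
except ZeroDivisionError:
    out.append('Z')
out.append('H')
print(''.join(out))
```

Execution trace: 'B' (try body) → 'Z' (except ZeroDivisionError) → 'H' (after the try/except). Output: BZH

Answer: BZH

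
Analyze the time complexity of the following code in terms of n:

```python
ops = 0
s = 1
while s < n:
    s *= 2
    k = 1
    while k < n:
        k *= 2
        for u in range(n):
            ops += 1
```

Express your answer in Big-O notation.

Each loop level contributes: log n × log n × n. Multiplying the contributions gives O(n log² n).

Answer: O(n log² n)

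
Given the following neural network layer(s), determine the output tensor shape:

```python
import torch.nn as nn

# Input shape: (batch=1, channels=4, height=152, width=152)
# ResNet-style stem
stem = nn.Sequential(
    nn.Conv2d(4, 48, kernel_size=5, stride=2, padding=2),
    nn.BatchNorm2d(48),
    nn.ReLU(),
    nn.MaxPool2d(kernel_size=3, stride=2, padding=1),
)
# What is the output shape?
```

Input: (1, 4, 152, 152) -> after Conv2d 5x5 stride=2: (1, 48, 76, 76) -> Output: (1, 48, 38, 38)

Answer: (1, 48, 38, 38)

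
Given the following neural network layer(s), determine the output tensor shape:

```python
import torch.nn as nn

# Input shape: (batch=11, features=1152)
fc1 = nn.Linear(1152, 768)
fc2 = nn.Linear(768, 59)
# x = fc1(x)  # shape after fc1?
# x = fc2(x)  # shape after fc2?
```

Input: (11, 1152) -> after fc1: (11, 768) -> Output: (11, 59)

Answer: (11, 59)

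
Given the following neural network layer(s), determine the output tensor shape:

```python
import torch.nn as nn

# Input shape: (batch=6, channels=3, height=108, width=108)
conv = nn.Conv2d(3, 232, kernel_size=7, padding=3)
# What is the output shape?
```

Input: (6, 3, 108, 108) -> Output: (6, 232, 108, 108)

Answer: (6, 232, 108, 108)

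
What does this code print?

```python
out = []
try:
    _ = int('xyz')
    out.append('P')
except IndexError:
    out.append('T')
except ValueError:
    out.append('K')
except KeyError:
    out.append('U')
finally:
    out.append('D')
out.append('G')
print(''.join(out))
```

Execution trace: 'K' (except ValueError) → 'D' (finally) → 'G' (after the try/except). Output: KDG

Answer: KDG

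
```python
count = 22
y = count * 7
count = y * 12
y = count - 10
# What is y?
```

Trace:
`count = 22` → count = 22
`y = count * 7` → y = 154
`count = y * 12` → count = 1848
`y = count - 10` → y = 1838
So y = 1838

Answer: 1838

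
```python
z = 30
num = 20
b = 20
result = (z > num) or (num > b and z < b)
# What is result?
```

Trace:
`z = 30` → z = 30
`num = 20` → num = 20
`b = 20` → b = 20
`result = (z > num) or (num > b and z < b)` → result = True
So result = True

Answer: True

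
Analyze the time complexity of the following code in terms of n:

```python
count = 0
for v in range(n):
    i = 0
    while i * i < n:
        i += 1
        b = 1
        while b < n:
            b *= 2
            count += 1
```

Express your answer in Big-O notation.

Each loop level contributes: n × √n × log n. Multiplying the contributions gives O(n√n log n).

Answer: O(n√n log n)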